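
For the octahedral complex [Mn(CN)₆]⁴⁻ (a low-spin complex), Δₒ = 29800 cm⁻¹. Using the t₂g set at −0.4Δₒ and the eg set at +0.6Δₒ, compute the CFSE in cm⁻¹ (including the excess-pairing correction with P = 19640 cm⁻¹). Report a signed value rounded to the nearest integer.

Each CN⁻ contributes -1; 6 × (-1) = -6. With overall charge -4, Mn is in the +2 oxidation state.
Group 7 minus oxidation state +2 gives a d⁵ configuration for Mn²⁺.
The d⁵ electrons fill as t₂g⁵ eg⁰.
The orbital stabilization is -2.0Δₒ = -2.0 × 29800 = -59600 cm⁻¹.
High-spin d⁵ would be t₂g³ eg² with 0 pairs; low-spin has 2, so 2 excess pairs cost +2P = +39280 cm⁻¹.
Overall CFSE = -59600 + 39280 = -20320 cm⁻¹.

-20320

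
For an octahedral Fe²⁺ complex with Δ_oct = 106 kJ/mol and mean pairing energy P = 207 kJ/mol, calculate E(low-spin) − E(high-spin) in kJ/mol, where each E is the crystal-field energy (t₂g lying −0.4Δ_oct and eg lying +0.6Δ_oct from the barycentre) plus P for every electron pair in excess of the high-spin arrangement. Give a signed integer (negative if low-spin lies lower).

Fe sits in group 8; removing 2 electrons leaves Fe²⁺ with 8 − 2 = 6 d electrons.
High-spin d⁶ fills as t₂g⁴ eg² with CFSE 4(−0.4) + 2(+0.6) = -0.4Δ_oct = -42 kJ/mol.
Low-spin: t₂g⁶ eg⁰, orbital CFSE = -2.4Δ_oct = -254 kJ/mol; plus 2 excess pairs × P = +414 kJ/mol; total 160 kJ/mol.
E(LS) − E(HS) = 160 − (-42) = 202 kJ/mol.

202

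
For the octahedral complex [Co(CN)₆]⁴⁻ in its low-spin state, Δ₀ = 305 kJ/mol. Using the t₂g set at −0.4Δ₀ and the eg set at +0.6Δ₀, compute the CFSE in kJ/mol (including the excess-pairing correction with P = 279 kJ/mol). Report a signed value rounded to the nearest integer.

Each CN⁻ contributes -1; 6 × (-1) = -6. With overall charge -4, Co is in the +2 oxidation state.
Co²⁺: group 9, so d-count = 9 − 2 = 7.
The d⁷ electrons fill as t₂g⁶ eg¹.
The orbital stabilization is -1.8Δ₀ = -1.8 × 305 = -549 kJ/mol.
Pairing penalty: 3 pairs vs 2 in the high-spin reference → 1 extra × P = 279 kJ/mol.
Net CFSE = -549 + 279 = -270 kJ/mol.

-270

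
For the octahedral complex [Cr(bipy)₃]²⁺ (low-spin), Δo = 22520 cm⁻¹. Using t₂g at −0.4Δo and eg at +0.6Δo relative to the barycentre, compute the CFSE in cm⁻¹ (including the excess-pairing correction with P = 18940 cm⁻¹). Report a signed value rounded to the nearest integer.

-17092

bipy is neutral, so the +2 overall charge sits on Cr: oxidation state +2.
Group 6 minus oxidation state +2 gives a d⁴ configuration for Cr²⁺.
Configuration: t₂g⁴ eg⁰.
CFSE(orbital) = 4×(-0.4Δo) + 0×(0.6Δo) = -1.6Δo; with Δo = 22520 cm⁻¹ that is -36032 cm⁻¹.
Relative to high-spin t₂g³ eg¹ (0 paired), the low-spin configuration has 1 additional pair, contributing +1 × 18940 = +18940 cm⁻¹.
Net CFSE = -36032 + 18940 = -17092 cm⁻¹.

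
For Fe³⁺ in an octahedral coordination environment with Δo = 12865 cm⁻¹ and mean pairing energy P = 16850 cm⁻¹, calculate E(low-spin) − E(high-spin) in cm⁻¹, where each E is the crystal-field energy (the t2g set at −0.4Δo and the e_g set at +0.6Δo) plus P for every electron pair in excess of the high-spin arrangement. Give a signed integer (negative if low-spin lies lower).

7970

Fe³⁺: group 8, so d-count = 8 − 3 = 5.
High-spin: t2g^3 e_g^2, CFSE = 0.0Δo = 0 cm⁻¹.
Low-spin: t2g^5 e_g^0, orbital CFSE = -2.0Δo = -25730 cm⁻¹; plus 2 excess pairs × P = +33700 cm⁻¹; total 7970 cm⁻¹.
E(LS) − E(HS) = 7970 − (0) = 7970 cm⁻¹.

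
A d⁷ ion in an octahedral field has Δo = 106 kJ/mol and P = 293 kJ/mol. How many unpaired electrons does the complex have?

3

With Δo < P the complex is high-spin.
Configuration: t₂g⁵ eg².
Unpaired electrons: 3.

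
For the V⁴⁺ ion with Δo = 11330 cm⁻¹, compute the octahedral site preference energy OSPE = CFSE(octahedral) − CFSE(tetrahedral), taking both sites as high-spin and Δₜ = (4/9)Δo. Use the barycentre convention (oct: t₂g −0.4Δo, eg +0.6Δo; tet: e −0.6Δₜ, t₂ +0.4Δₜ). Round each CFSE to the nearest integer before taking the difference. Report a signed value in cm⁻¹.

V sits in group 5; removing 4 electrons leaves V⁴⁺ with 5 − 4 = 1 d electrons.
Octahedral high-spin t2g^1 e_g^0: CFSE = -0.4 × 11330 = -4532 cm⁻¹.
Tetrahedral: e^1 t2^0, CFSE = 1(−0.6) + 0(+0.4) = -0.6Δₜ = -0.6 × (4/9) × 11330 = -3021 cm⁻¹.
OSPE = -4532 − (-3021) = -1511 cm⁻¹.

-1511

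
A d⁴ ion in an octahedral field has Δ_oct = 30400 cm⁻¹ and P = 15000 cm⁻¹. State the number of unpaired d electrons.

2

Δ_oct > P, so pairing is preferred: the ground state is low-spin.
Configuration: t2g^4 e_g^0.
Unpaired electrons: 2.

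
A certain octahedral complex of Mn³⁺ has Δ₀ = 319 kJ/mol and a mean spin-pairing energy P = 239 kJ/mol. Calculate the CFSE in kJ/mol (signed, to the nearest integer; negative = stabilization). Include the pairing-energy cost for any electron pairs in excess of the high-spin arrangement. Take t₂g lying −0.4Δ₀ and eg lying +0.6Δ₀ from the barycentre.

-271

Mn is in group 7, so Mn³⁺ is d⁴ (7 − 3 = 4).
Δ₀ > P, so pairing is preferred: the ground state is low-spin.
That gives t₂g⁴ eg⁰.
Orbital CFSE = -1.6Δ₀ = -1.6 × 319 = -510 kJ/mol.
Excess pairs vs high-spin: 1 − 0 = 1; pairing cost = +239 kJ/mol.
Net CFSE = -510 + 239 = -271 kJ/mol.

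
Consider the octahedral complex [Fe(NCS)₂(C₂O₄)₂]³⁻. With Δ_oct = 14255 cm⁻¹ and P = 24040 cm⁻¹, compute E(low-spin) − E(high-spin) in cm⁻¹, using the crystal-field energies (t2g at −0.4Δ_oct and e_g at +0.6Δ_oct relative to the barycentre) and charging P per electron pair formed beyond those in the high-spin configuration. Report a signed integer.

19570

Ligand charges: 2×(-1) from NCS⁻ and 2×(-2) from C₂O₄²⁻ sum to -6; with overall charge -3, Fe is +3.
Fe sits in group 8; removing 3 electrons leaves Fe³⁺ with 8 − 3 = 5 d electrons.
High-spin d⁵ fills as t2g^3 e_g^2 with CFSE 3(−0.4) + 2(+0.6) = 0.0Δ_oct = 0 cm⁻¹.
Low-spin: t2g^5 e_g^0, orbital CFSE = -2.0Δ_oct = -28510 cm⁻¹; plus 2 excess pairs × P = +48080 cm⁻¹; total 19570 cm⁻¹.
The difference is 19570 − (0) = 19570 cm⁻¹, so high-spin lies lower.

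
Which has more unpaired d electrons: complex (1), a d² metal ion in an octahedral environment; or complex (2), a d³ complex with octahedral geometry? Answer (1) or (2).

(1): t2g^2 e_g^0 → 2 unpaired.
(2): t₂g³ eg⁰ → 3 unpaired.
So (2) has more unpaired electrons.

(2)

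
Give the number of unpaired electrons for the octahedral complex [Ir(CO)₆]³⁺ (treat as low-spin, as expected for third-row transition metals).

0

CO is neutral, so the +3 overall charge sits on Ir: oxidation state +3.
Ir is in group 9, so Ir³⁺ is d⁶ (9 − 3 = 6).
Configuration: t2g^6 e_g^0, giving 0 unpaired electrons.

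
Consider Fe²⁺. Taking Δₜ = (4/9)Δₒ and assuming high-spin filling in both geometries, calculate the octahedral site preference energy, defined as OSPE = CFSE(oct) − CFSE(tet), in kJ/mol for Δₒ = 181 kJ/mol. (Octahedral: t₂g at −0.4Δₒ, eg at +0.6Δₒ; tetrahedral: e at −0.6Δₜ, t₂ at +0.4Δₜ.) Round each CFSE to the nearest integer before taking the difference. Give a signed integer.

Fe sits in group 8; removing 2 electrons leaves Fe²⁺ with 8 − 2 = 6 d electrons.
Octahedral (high-spin): t₂g⁴ eg², CFSE = 4(−0.4) + 2(+0.6) = -0.4Δₒ = -0.4 × 181 = -72 kJ/mol.
In a tetrahedral site the filling is e³ t₂³: CFSE(tet) = -0.6Δₜ = -0.6 × (4/9)(181) = -48 kJ/mol.
OSPE = -72 − (-48) = -24 kJ/mol.

-24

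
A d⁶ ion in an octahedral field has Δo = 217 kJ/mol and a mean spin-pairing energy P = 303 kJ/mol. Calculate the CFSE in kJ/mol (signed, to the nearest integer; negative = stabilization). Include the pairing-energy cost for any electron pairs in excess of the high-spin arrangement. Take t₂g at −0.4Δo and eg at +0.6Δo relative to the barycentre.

Here Δo < P (217 < 303), so the high-spin state is favoured.
That gives t₂g⁴ eg².
Orbital CFSE = -0.4Δo = -0.4 × 217 = -87 kJ/mol.
High-spin has no excess pairs, so no pairing correction applies.

-87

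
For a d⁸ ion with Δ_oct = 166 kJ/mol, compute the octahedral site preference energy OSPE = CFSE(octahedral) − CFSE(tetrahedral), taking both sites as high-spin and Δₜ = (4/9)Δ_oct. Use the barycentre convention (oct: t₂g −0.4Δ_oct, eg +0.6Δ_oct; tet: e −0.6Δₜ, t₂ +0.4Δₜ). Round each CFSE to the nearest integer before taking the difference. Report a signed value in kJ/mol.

In an octahedral site d⁸ (HS) is t₂g⁶ eg², giving CFSE(oct) = -1.2Δ_oct = -199 kJ/mol.
In a tetrahedral site the filling is e⁴ t₂⁴: CFSE(tet) = -0.8Δₜ = -0.8 × (4/9)(166) = -59 kJ/mol.
OSPE = -199 − (-59) = -140 kJ/mol.

-140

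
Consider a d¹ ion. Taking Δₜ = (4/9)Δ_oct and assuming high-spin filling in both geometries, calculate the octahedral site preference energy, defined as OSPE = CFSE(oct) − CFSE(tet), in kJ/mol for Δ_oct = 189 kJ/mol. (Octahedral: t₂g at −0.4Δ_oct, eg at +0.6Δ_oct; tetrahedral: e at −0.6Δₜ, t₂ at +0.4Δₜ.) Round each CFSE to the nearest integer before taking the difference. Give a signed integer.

In an octahedral site d¹ (HS) is t2g^1 e_g^0, giving CFSE(oct) = -0.4Δ_oct = -76 kJ/mol.
In a tetrahedral site the filling is e^1 t2^0: CFSE(tet) = -0.6Δₜ = -0.6 × (4/9)(189) = -50 kJ/mol.
OSPE = CFSE(oct) − CFSE(tet) = -76 − (-50) = -26 kJ/mol.

-26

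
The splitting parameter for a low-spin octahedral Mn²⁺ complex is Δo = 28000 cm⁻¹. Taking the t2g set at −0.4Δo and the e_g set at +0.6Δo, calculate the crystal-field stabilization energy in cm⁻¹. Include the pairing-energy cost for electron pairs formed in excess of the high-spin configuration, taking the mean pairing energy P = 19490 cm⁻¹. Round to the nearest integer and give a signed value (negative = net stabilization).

Mn²⁺: group 7, so d-count = 7 − 2 = 5.
The d⁵ electrons fill as t2g^5 e_g^0.
Orbital CFSE = 5(-0.4) + 0(0.6) = -2.0Δo = -2.0 × 28000 = -56000 cm⁻¹.
Pairing penalty: 2 pairs vs 0 in the high-spin reference → 2 extra × P = 38980 cm⁻¹.
Combining: -56000 + 38980 = -17020 cm⁻¹.

-17020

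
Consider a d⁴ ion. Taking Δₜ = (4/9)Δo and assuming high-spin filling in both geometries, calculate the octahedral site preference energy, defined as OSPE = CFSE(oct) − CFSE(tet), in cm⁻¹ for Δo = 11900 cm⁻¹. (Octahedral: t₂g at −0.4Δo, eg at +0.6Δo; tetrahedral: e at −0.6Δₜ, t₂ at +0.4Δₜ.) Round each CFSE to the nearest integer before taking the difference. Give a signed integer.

Octahedral high-spin t2g^3 e_g^1: CFSE = -0.6 × 11900 = -7140 cm⁻¹.
In a tetrahedral site the filling is e^2 t2^2: CFSE(tet) = -0.4Δₜ = -0.4 × (4/9)(11900) = -2116 cm⁻¹.
OSPE = -7140 − (-2116) = -5024 cm⁻¹.

-5024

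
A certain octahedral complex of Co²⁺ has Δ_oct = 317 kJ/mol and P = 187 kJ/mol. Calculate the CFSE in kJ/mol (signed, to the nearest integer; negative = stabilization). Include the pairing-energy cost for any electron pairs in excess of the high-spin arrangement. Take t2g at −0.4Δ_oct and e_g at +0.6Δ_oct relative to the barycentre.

Co sits in group 9; removing 2 electrons leaves Co²⁺ with 9 − 2 = 7 d electrons.
Since Δ_oct = 317 kJ/mol > P = 187 kJ/mol, the complex adopts the low-spin configuration.
Configuration: t2g^6 e_g^1.
Orbital CFSE = -1.8Δ_oct = -1.8 × 317 = -571 kJ/mol.
Excess pairs vs high-spin: 3 − 2 = 1; pairing cost = +187 kJ/mol.
Net CFSE = -571 + 187 = -384 kJ/mol.

-384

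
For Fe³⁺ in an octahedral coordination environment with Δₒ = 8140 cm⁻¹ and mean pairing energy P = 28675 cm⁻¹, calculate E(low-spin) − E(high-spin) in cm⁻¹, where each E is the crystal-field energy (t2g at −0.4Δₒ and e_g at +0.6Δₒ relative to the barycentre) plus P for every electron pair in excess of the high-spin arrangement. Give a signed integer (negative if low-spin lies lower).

Group 8 minus oxidation state +3 gives a d⁵ configuration for Fe³⁺.
High-spin: t2g^3 e_g^2, CFSE = 0.0Δₒ = 0 cm⁻¹.
Low-spin t2g^5 e_g^0 gives -2.0Δₒ = -16280 cm⁻¹, but forming 2 extra pairs costs 2P = 57350 cm⁻¹, so E(LS) = -16280 + 57350 = 41070 cm⁻¹.
Thus E(LS) − E(HS) = 41070 cm⁻¹.

41070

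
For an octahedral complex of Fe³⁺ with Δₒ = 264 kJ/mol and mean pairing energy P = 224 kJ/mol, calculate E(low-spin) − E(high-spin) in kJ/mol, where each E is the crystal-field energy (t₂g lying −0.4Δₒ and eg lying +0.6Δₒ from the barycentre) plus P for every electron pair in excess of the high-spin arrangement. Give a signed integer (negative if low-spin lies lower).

-80

Fe³⁺: group 8, so d-count = 8 − 3 = 5.
High-spin d⁵ fills as t₂g³ eg² with CFSE 3(−0.4) + 2(+0.6) = 0.0Δₒ = 0 kJ/mol.
Low-spin t₂g⁵ eg⁰ gives -2.0Δₒ = -528 kJ/mol, but forming 2 extra pairs costs 2P = 448 kJ/mol, so E(LS) = -528 + 448 = -80 kJ/mol.
Thus E(LS) − E(HS) = -80 kJ/mol.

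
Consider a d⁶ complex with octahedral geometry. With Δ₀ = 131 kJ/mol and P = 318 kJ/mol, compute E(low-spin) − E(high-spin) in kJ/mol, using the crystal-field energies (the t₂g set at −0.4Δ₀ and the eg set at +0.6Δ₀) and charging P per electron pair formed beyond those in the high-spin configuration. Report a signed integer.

374

In the high-spin limit (t₂g⁴ eg²) the orbital term is -0.4Δ₀ = -52 kJ/mol, with no excess pairing.
For low-spin the configuration is t₂g⁶ eg⁰: orbital energy -2.4 × 131 = -314 kJ/mol, and 2 additional pairs relative to high-spin add 636 kJ/mol, giving 322 kJ/mol.
Thus E(LS) − E(HS) = 374 kJ/mol.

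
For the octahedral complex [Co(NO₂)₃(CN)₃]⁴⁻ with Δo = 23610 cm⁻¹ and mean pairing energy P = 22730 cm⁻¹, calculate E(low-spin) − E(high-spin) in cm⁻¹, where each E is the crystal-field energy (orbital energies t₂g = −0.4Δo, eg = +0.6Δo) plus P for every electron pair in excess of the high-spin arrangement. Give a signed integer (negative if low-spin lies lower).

-880

Ligand charges: 3×(-1) from NO₂⁻ and 3×(-1) from CN⁻ sum to -6; with overall charge -4, Co is +2.
Group 9 minus oxidation state +2 gives a d⁷ configuration for Co²⁺.
High-spin: t₂g⁵ eg², CFSE = -0.8Δo = -18888 cm⁻¹.
Low-spin t₂g⁶ eg¹ gives -1.8Δo = -42498 cm⁻¹, but forming 1 extra pair costs 1P = 22730 cm⁻¹, so E(LS) = -42498 + 22730 = -19768 cm⁻¹.
Thus E(LS) − E(HS) = -880 cm⁻¹.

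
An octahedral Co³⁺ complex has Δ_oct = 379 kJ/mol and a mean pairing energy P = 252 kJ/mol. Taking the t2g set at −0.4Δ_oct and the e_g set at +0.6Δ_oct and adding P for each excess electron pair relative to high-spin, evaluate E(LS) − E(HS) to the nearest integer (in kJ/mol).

Co sits in group 9; removing 3 electrons leaves Co³⁺ with 9 − 3 = 6 d electrons.
High-spin: t2g^4 e_g^2, CFSE = -0.4Δ_oct = -152 kJ/mol.
Low-spin t2g^6 e_g^0 gives -2.4Δ_oct = -910 kJ/mol, but forming 2 extra pairs costs 2P = 504 kJ/mol, so E(LS) = -910 + 504 = -406 kJ/mol.
The difference is -406 − (-152) = -254 kJ/mol, so low-spin lies lower.

-254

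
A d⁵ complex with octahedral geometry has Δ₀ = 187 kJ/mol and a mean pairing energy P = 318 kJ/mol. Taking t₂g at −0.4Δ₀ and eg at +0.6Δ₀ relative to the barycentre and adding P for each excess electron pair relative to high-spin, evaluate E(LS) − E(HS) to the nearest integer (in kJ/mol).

High-spin d⁵ fills as t₂g³ eg² with CFSE 3(−0.4) + 2(+0.6) = 0.0Δ₀ = 0 kJ/mol.
Low-spin: t₂g⁵ eg⁰, orbital CFSE = -2.0Δ₀ = -374 kJ/mol; plus 2 excess pairs × P = +636 kJ/mol; total 262 kJ/mol.
Thus E(LS) − E(HS) = 262 kJ/mol.

262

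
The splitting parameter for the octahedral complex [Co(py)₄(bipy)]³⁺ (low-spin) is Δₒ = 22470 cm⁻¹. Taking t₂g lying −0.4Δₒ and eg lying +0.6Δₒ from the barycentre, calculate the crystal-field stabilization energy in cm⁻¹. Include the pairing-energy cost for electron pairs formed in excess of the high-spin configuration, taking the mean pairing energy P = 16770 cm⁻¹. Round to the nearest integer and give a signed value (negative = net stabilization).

-20388

Ligand charges: 4×(+0) from py and 1×(+0) from bipy sum to +0; with overall charge +3, Co is +3.
Co³⁺: group 9, so d-count = 9 − 3 = 6.
Configuration: t₂g⁶ eg⁰.
The orbital stabilization is -2.4Δₒ = -2.4 × 22470 = -53928 cm⁻¹.
High-spin d⁶ would be t₂g⁴ eg² with 1 pair; low-spin has 3, so 2 excess pairs cost +2P = +33540 cm⁻¹.
Combining: -53928 + 33540 = -20388 cm⁻¹.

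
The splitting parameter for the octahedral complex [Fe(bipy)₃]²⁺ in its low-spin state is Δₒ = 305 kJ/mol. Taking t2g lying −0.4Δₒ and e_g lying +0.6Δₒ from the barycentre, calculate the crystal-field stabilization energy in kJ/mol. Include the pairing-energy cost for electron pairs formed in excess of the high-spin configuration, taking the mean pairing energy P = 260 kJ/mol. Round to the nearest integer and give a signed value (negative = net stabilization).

bipy is neutral, so the +2 overall charge sits on Fe: oxidation state +2.
Fe sits in group 8; removing 2 electrons leaves Fe²⁺ with 8 − 2 = 6 d electrons.
Configuration: t2g^6 e_g^0.
CFSE(orbital) = 6×(-0.4Δₒ) + 0×(0.6Δₒ) = -2.4Δₒ; with Δₒ = 305 kJ/mol that is -732 kJ/mol.
Pairing penalty: 3 pairs vs 1 in the high-spin reference → 2 extra × P = 520 kJ/mol.
Overall CFSE = -732 + 520 = -212 kJ/mol.

-212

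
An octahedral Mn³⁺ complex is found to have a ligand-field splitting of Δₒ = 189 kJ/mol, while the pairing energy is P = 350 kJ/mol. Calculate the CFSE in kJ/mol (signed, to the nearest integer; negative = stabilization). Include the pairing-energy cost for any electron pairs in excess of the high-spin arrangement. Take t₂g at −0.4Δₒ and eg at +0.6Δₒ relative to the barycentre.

-113

Mn sits in group 7; removing 3 electrons leaves Mn³⁺ with 7 − 3 = 4 d electrons.
With Δₒ < P the complex is high-spin.
Configuration: t₂g³ eg¹.
Orbital CFSE = -0.6Δₒ = -0.6 × 189 = -113 kJ/mol.
High-spin has no excess pairs, so no pairing correction applies.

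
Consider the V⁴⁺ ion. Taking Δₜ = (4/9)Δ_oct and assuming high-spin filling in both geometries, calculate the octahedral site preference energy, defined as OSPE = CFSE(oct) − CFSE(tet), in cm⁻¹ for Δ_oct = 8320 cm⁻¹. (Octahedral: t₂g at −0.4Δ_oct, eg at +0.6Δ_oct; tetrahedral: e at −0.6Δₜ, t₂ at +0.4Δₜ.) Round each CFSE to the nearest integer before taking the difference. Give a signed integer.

-1109

V is in group 5, so V⁴⁺ is d¹ (5 − 4 = 1).
Octahedral high-spin t2g^1 e_g^0: CFSE = -0.4 × 8320 = -3328 cm⁻¹.
Tetrahedral e^1 t2^0 gives -0.6Δₜ = -0.6 × (4/9) × 8320 = -2219 cm⁻¹.
Subtracting, OSPE = -3328 − (-2219) = -1109 cm⁻¹.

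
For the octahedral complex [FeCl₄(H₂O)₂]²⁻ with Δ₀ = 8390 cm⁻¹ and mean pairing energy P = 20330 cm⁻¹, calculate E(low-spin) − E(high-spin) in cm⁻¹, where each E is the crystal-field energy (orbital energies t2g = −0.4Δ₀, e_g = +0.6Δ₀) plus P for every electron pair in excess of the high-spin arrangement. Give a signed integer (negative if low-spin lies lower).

Ligand charges: 4×(-1) from Cl⁻ and 2×(+0) from H₂O sum to -4; with overall charge -2, Fe is +2.
Fe²⁺: group 8, so d-count = 8 − 2 = 6.
In the high-spin limit (t2g^4 e_g^2) the orbital term is -0.4Δ₀ = -3356 cm⁻¹, with no excess pairing.
For low-spin the configuration is t2g^6 e_g^0: orbital energy -2.4 × 8390 = -20136 cm⁻¹, and 2 additional pairs relative to high-spin add 40660 cm⁻¹, giving 20524 cm⁻¹.
E(LS) − E(HS) = 20524 − (-3356) = 23880 cm⁻¹.

23880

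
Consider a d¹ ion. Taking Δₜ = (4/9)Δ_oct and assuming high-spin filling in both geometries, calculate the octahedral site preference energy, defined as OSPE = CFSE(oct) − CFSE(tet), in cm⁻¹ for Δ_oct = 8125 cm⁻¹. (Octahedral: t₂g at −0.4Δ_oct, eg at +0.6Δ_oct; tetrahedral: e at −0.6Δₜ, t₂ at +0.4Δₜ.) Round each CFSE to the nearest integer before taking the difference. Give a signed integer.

In an octahedral site d¹ (HS) is t₂g¹ eg⁰, giving CFSE(oct) = -0.4Δ_oct = -3250 cm⁻¹.
Tetrahedral e¹ t₂⁰ gives -0.6Δₜ = -0.6 × (4/9) × 8125 = -2167 cm⁻¹.
OSPE = -3250 − (-2167) = -1083 cm⁻¹.

-1083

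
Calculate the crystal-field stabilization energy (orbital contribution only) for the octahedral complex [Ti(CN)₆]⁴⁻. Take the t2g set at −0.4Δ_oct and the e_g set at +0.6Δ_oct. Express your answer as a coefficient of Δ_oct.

Each CN⁻ contributes -1; 6 × (-1) = -6. With overall charge -4, Ti is in the +2 oxidation state.
Ti is in group 4, so Ti²⁺ is d² (4 − 2 = 2).
Configuration: t2g^2 e_g^0.
CFSE = 2(-0.4Δ_oct) + 0(0.6Δ_oct) = -0.8Δ_oct + 0.0Δ_oct = -0.8Δ_oct.

-0.8 Δ_oct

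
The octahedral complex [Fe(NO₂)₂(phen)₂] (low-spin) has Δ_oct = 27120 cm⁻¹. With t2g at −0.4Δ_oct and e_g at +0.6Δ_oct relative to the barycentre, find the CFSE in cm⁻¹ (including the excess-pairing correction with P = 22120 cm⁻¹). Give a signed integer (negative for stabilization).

Ligand charges: 2×(-1) from NO₂⁻ and 2×(+0) from phen sum to -2; with overall charge +0, Fe is +2.
Fe²⁺: group 8, so d-count = 8 − 2 = 6.
The d⁶ electrons fill as t2g^6 e_g^0.
The orbital stabilization is -2.4Δ_oct = -2.4 × 27120 = -65088 cm⁻¹.
Pairing penalty: 3 pairs vs 1 in the high-spin reference → 2 extra × P = 44240 cm⁻¹.
Combining: -65088 + 44240 = -20848 cm⁻¹.

-20848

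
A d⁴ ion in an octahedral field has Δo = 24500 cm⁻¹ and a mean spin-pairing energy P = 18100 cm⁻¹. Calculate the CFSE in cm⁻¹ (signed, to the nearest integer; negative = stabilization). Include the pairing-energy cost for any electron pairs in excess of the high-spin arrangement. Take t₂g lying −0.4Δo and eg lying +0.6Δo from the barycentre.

-21100

With Δo > P the complex is low-spin.
Filling d⁴ accordingly: t₂g⁴ eg⁰.
Orbital CFSE = -1.6Δo = -1.6 × 24500 = -39200 cm⁻¹.
Excess pairs vs high-spin: 1 − 0 = 1; pairing cost = +18100 cm⁻¹.
Net CFSE = -39200 + 18100 = -21100 cm⁻¹.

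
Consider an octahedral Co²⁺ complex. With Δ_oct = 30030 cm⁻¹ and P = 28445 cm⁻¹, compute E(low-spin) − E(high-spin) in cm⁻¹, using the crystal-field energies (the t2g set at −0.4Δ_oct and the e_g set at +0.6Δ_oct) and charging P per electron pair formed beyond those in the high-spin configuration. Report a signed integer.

Group 9 minus oxidation state +2 gives a d⁷ configuration for Co²⁺.
High-spin d⁷ fills as t2g^5 e_g^2 with CFSE 5(−0.4) + 2(+0.6) = -0.8Δ_oct = -24024 cm⁻¹.
Low-spin: t2g^6 e_g^1, orbital CFSE = -1.8Δ_oct = -54054 cm⁻¹; plus 1 excess pair × P = +28445 cm⁻¹; total -25609 cm⁻¹.
E(LS) − E(HS) = -25609 − (-24024) = -1585 cm⁻¹.

-1585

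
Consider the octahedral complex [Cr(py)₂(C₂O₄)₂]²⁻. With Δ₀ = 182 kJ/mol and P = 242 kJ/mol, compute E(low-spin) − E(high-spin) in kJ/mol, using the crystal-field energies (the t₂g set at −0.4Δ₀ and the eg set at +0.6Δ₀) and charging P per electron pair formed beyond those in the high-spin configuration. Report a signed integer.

60

Ligand charges: 2×(+0) from py and 2×(-2) from C₂O₄²⁻ sum to -4; with overall charge -2, Cr is +2.
Cr is in group 6, so Cr²⁺ is d⁴ (6 − 2 = 4).
In the high-spin limit (t₂g³ eg¹) the orbital term is -0.6Δ₀ = -109 kJ/mol, with no excess pairing.
For low-spin the configuration is t₂g⁴ eg⁰: orbital energy -1.6 × 182 = -291 kJ/mol, and 1 additional pair relative to high-spin adds 242 kJ/mol, giving -49 kJ/mol.
E(LS) − E(HS) = -49 − (-109) = 60 kJ/mol.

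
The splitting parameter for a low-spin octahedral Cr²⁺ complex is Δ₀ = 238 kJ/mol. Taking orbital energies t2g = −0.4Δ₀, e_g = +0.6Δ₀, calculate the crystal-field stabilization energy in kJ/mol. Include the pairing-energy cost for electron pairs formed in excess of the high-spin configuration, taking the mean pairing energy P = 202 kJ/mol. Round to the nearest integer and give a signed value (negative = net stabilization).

Group 6 minus oxidation state +2 gives a d⁴ configuration for Cr²⁺.
Configuration: t2g^4 e_g^0.
CFSE(orbital) = 4×(-0.4Δ₀) + 0×(0.6Δ₀) = -1.6Δ₀; with Δ₀ = 238 kJ/mol that is -381 kJ/mol.
High-spin d⁴ would be t2g^3 e_g^1 with 0 pairs; low-spin has 1, so 1 excess pair costs +1P = +202 kJ/mol.
Combining: -381 + 202 = -179 kJ/mol.

-179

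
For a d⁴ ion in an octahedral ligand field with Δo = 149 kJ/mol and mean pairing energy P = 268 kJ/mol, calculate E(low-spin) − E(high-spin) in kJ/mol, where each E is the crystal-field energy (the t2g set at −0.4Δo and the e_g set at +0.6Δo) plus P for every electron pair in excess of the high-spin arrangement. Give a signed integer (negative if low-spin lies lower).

119

High-spin: t2g^3 e_g^1, CFSE = -0.6Δo = -89 kJ/mol.
Low-spin t2g^4 e_g^0 gives -1.6Δo = -238 kJ/mol, but forming 1 extra pair costs 1P = 268 kJ/mol, so E(LS) = -238 + 268 = 30 kJ/mol.
The difference is 30 − (-89) = 119 kJ/mol, so high-spin lies lower.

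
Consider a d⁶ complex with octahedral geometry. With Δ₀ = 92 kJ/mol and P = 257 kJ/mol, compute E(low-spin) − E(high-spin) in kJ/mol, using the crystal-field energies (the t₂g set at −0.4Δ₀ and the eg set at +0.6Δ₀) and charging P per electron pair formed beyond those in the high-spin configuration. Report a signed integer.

High-spin: t₂g⁴ eg², CFSE = -0.4Δ₀ = -37 kJ/mol.
Low-spin: t₂g⁶ eg⁰, orbital CFSE = -2.4Δ₀ = -221 kJ/mol; plus 2 excess pairs × P = +514 kJ/mol; total 293 kJ/mol.
E(LS) − E(HS) = 293 − (-37) = 330 kJ/mol.

330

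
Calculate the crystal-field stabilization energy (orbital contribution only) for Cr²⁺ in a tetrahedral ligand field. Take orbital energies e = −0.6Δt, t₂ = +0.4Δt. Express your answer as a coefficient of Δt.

Cr is in group 6, so Cr²⁺ is d⁴ (6 − 2 = 4).
Tetrahedral fields are weak (Δₜ ≈ 4/9 Δₒ), so electrons fill high-spin.
Configuration: e² t₂².
CFSE = 2(-0.6Δt) + 2(0.4Δt) = -1.2Δt + 0.8Δt = -0.4Δt.

-0.4 Δt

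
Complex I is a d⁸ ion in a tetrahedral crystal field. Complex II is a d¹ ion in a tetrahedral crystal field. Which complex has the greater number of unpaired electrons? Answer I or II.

I: Tetrahedral fields are weak (Δₜ ≈ 4/9 Δₒ), so electrons fill high-spin; e⁴ t₂⁴ → 2 unpaired.
II: Tetrahedral splitting is small, so the complex is high-spin; e¹ t₂⁰ → 1 unpaired.
So I has more unpaired electrons.

I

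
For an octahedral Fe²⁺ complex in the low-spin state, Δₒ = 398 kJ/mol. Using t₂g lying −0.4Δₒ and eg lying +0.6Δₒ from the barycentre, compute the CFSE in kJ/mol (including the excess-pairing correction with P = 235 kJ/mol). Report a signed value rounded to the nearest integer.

Group 8 minus oxidation state +2 gives a d⁶ configuration for Fe²⁺.
The d⁶ electrons fill as t₂g⁶ eg⁰.
The orbital stabilization is -2.4Δₒ = -2.4 × 398 = -955 kJ/mol.
Relative to high-spin t₂g⁴ eg² (1 paired), the low-spin configuration has 2 additional pairs, contributing +2 × 235 = +470 kJ/mol.
Combining: -955 + 470 = -485 kJ/mol.

-485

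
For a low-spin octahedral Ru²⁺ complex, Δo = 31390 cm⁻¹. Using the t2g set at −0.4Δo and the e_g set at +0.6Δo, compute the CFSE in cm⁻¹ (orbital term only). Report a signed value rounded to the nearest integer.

Ru²⁺: group 8, so d-count = 8 − 2 = 6.
The d⁶ electrons fill as t2g^6 e_g^0.
The orbital stabilization is -2.4Δo = -2.4 × 31390 = -75336 cm⁻¹.

-75336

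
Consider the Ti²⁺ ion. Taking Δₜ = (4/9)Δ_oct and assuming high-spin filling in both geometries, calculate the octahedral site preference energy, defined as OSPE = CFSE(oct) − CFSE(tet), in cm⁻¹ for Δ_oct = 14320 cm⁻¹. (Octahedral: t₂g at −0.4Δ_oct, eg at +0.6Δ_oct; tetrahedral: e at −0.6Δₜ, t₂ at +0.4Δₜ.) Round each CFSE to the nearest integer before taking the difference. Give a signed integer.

Ti sits in group 4; removing 2 electrons leaves Ti²⁺ with 4 − 2 = 2 d electrons.
In an octahedral site d² (HS) is t2g^2 e_g^0, giving CFSE(oct) = -0.8Δ_oct = -11456 cm⁻¹.
In a tetrahedral site the filling is e^2 t2^0: CFSE(tet) = -1.2Δₜ = -1.2 × (4/9)(14320) = -7637 cm⁻¹.
Subtracting, OSPE = -11456 − (-7637) = -3819 cm⁻¹.

-3819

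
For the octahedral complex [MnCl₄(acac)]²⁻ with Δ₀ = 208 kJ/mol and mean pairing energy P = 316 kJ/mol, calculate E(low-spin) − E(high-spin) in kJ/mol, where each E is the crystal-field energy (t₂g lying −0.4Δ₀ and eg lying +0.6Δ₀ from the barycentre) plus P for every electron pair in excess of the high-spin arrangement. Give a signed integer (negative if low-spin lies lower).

Ligand charges: 4×(-1) from Cl⁻ and 1×(-1) from acac⁻ sum to -5; with overall charge -2, Mn is +3.
Mn³⁺: group 7, so d-count = 7 − 3 = 4.
In the high-spin limit (t₂g³ eg¹) the orbital term is -0.6Δ₀ = -125 kJ/mol, with no excess pairing.
For low-spin the configuration is t₂g⁴ eg⁰: orbital energy -1.6 × 208 = -333 kJ/mol, and 1 additional pair relative to high-spin adds 316 kJ/mol, giving -17 kJ/mol.
Thus E(LS) − E(HS) = 108 kJ/mol.

108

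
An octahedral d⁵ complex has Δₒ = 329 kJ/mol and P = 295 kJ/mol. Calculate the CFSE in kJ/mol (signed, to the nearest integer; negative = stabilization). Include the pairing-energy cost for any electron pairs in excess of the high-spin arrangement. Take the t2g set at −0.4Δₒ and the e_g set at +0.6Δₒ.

-68

With Δₒ > P the complex is low-spin.
Filling d⁵ accordingly: t2g^5 e_g^0.
Orbital CFSE = -2.0Δₒ = -2.0 × 329 = -658 kJ/mol.
Excess pairs vs high-spin: 2 − 0 = 2; pairing cost = +590 kJ/mol.
Net CFSE = -658 + 590 = -68 kJ/mol.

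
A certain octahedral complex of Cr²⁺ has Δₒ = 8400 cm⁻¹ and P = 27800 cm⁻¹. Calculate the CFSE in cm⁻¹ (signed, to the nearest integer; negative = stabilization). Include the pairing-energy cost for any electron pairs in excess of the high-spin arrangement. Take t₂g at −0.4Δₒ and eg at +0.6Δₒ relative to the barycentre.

Group 6 minus oxidation state +2 gives a d⁴ configuration for Cr²⁺.
Δₒ < P, so pairing is avoided: the ground state is high-spin.
Configuration: t₂g³ eg¹.
Orbital CFSE = -0.6Δₒ = -0.6 × 8400 = -5040 cm⁻¹.
High-spin has no excess pairs, so no pairing correction applies.

-5040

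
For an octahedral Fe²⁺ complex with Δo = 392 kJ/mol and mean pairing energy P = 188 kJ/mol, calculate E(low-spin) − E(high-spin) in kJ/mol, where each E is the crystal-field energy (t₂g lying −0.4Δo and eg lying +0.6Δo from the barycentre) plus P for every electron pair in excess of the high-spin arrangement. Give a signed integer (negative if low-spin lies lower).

Fe sits in group 8; removing 2 electrons leaves Fe²⁺ with 8 − 2 = 6 d electrons.
In the high-spin limit (t₂g⁴ eg²) the orbital term is -0.4Δo = -157 kJ/mol, with no excess pairing.
For low-spin the configuration is t₂g⁶ eg⁰: orbital energy -2.4 × 392 = -941 kJ/mol, and 2 additional pairs relative to high-spin add 376 kJ/mol, giving -565 kJ/mol.
Thus E(LS) − E(HS) = -408 kJ/mol.

-408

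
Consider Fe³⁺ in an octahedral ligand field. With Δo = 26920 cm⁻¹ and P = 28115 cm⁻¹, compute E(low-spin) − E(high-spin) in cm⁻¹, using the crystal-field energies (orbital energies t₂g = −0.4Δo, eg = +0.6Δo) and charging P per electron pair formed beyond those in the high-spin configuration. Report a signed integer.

2390

Fe is in group 8, so Fe³⁺ is d⁵ (8 − 3 = 5).
High-spin: t₂g³ eg², CFSE = 0.0Δo = 0 cm⁻¹.
For low-spin the configuration is t₂g⁵ eg⁰: orbital energy -2.0 × 26920 = -53840 cm⁻¹, and 2 additional pairs relative to high-spin add 56230 cm⁻¹, giving 2390 cm⁻¹.
Thus E(LS) − E(HS) = 2390 cm⁻¹.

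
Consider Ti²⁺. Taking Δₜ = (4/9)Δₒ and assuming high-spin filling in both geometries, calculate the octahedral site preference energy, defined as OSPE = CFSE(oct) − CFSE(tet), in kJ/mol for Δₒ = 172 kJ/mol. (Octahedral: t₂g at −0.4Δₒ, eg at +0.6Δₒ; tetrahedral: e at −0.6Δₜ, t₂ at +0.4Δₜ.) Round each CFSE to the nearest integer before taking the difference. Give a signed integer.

Ti is in group 4, so Ti²⁺ is d² (4 − 2 = 2).
Octahedral (high-spin): t2g^2 e_g^0, CFSE = 2(−0.4) + 0(+0.6) = -0.8Δₒ = -0.8 × 172 = -138 kJ/mol.
Tetrahedral: e^2 t2^0, CFSE = 2(−0.6) + 0(+0.4) = -1.2Δₜ = -1.2 × (4/9) × 172 = -92 kJ/mol.
OSPE = -138 − (-92) = -46 kJ/mol.

-46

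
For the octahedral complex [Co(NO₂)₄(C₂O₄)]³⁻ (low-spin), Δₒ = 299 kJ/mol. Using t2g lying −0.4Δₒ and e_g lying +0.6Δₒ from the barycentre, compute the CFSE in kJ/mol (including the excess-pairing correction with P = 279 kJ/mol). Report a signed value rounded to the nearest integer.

Ligand charges: 4×(-1) from NO₂⁻ and 1×(-2) from C₂O₄²⁻ sum to -6; with overall charge -3, Co is +3.
Co sits in group 9; removing 3 electrons leaves Co³⁺ with 9 − 3 = 6 d electrons.
Configuration: t2g^6 e_g^0.
CFSE(orbital) = 6×(-0.4Δₒ) + 0×(0.6Δₒ) = -2.4Δₒ; with Δₒ = 299 kJ/mol that is -718 kJ/mol.
Relative to high-spin t2g^4 e_g^2 (1 paired), the low-spin configuration has 2 additional pairs, contributing +2 × 279 = +558 kJ/mol.
Overall CFSE = -718 + 558 = -160 kJ/mol.

-160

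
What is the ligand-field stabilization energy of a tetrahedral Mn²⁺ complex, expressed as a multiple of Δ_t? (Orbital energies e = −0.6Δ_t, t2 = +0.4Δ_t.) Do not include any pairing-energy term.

0.0 Δ_t

Mn sits in group 7; removing 2 electrons leaves Mn²⁺ with 7 − 2 = 5 d electrons.
Tetrahedral fields are weak (Δₜ ≈ 4/9 Δₒ), so electrons fill high-spin.
Configuration: e^2 t2^3.
CFSE = 2(-0.6Δ_t) + 3(0.4Δ_t) = -1.2Δ_t + 1.2Δ_t = 0.0Δ_t.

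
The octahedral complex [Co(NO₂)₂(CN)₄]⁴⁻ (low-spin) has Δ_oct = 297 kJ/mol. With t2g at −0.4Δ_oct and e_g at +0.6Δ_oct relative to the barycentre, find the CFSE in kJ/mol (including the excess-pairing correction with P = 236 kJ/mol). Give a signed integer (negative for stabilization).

Ligand charges: 2×(-1) from NO₂⁻ and 4×(-1) from CN⁻ sum to -6; with overall charge -4, Co is +2.
Co sits in group 9; removing 2 electrons leaves Co²⁺ with 9 − 2 = 7 d electrons.
Electron filling gives t2g^6 e_g^1.
CFSE(orbital) = 6×(-0.4Δ_oct) + 1×(0.6Δ_oct) = -1.8Δ_oct; with Δ_oct = 297 kJ/mol that is -535 kJ/mol.
Relative to high-spin t2g^5 e_g^2 (2 paired), the low-spin configuration has 1 additional pair, contributing +1 × 236 = +236 kJ/mol.
Net CFSE = -535 + 236 = -299 kJ/mol.

-299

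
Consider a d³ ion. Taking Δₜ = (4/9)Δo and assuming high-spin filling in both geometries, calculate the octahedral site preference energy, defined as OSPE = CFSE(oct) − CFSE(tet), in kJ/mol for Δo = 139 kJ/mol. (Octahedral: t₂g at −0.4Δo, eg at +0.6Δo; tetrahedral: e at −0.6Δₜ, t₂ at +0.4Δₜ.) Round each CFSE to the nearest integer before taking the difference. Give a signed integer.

-118

Octahedral high-spin t2g^3 e_g^0: CFSE = -1.2 × 139 = -167 kJ/mol.
Tetrahedral: e^2 t2^1, CFSE = 2(−0.6) + 1(+0.4) = -0.8Δₜ = -0.8 × (4/9) × 139 = -49 kJ/mol.
OSPE = CFSE(oct) − CFSE(tet) = -167 − (-49) = -118 kJ/mol.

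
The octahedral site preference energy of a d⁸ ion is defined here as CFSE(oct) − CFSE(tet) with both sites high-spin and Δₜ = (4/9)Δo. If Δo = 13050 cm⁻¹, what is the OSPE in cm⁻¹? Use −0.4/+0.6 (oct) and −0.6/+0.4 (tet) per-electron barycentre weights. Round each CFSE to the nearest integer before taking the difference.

-11020

Octahedral high-spin t2g^6 e_g^2: CFSE = -1.2 × 13050 = -15660 cm⁻¹.
Tetrahedral: e^4 t2^4, CFSE = 4(−0.6) + 4(+0.4) = -0.8Δₜ = -0.8 × (4/9) × 13050 = -4640 cm⁻¹.
Subtracting, OSPE = -15660 − (-4640) = -11020 cm⁻¹.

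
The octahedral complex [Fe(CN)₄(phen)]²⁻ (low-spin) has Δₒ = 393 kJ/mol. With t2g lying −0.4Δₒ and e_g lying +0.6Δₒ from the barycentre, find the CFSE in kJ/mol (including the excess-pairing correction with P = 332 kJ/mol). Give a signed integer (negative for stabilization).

-279

Ligand charges: 4×(-1) from CN⁻ and 1×(+0) from phen sum to -4; with overall charge -2, Fe is +2.
Fe sits in group 8; removing 2 electrons leaves Fe²⁺ with 8 − 2 = 6 d electrons.
Configuration: t2g^6 e_g^0.
Orbital CFSE = 6(-0.4) + 0(0.6) = -2.4Δₒ = -2.4 × 393 = -943 kJ/mol.
High-spin d⁶ would be t2g^4 e_g^2 with 1 pair; low-spin has 3, so 2 excess pairs cost +2P = +664 kJ/mol.
Combining: -943 + 664 = -279 kJ/mol.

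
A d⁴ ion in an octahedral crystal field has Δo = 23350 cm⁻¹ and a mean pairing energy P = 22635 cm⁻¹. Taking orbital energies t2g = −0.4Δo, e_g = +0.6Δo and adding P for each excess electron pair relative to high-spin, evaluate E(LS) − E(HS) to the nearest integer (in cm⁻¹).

-715

In the high-spin limit (t2g^3 e_g^1) the orbital term is -0.6Δo = -14010 cm⁻¹, with no excess pairing.
Low-spin: t2g^4 e_g^0, orbital CFSE = -1.6Δo = -37360 cm⁻¹; plus 1 excess pair × P = +22635 cm⁻¹; total -14725 cm⁻¹.
E(LS) − E(HS) = -14725 − (-14010) = -715 cm⁻¹.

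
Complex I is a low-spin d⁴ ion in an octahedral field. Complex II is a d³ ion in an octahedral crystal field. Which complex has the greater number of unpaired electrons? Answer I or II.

II

I: t2g^4 e_g^0 → 2 unpaired.
II: t₂g³ eg⁰ → 3 unpaired.
So II has more unpaired electrons.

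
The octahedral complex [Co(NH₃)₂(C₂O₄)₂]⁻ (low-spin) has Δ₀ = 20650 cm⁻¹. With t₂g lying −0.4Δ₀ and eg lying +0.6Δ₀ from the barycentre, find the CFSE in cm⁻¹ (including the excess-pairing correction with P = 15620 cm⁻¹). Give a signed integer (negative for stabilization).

-18320

Ligand charges: 2×(+0) from NH₃ and 2×(-2) from C₂O₄²⁻ sum to -4; with overall charge -1, Co is +3.
Group 9 minus oxidation state +3 gives a d⁶ configuration for Co³⁺.
Configuration: t₂g⁶ eg⁰.
The orbital stabilization is -2.4Δ₀ = -2.4 × 20650 = -49560 cm⁻¹.
Pairing penalty: 3 pairs vs 1 in the high-spin reference → 2 extra × P = 31240 cm⁻¹.
Combining: -49560 + 31240 = -18320 cm⁻¹.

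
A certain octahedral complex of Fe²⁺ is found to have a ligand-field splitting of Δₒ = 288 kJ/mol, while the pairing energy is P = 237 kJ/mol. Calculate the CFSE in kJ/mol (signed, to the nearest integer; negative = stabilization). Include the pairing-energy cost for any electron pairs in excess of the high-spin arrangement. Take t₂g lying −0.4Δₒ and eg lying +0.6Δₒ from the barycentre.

Group 8 minus oxidation state +2 gives a d⁶ configuration for Fe²⁺.
Here Δₒ > P (288 > 237), so the low-spin state is favoured.
Filling d⁶ accordingly: t₂g⁶ eg⁰.
Orbital CFSE = -2.4Δₒ = -2.4 × 288 = -691 kJ/mol.
Excess pairs vs high-spin: 3 − 1 = 2; pairing cost = +474 kJ/mol.
Net CFSE = -691 + 474 = -217 kJ/mol.

-217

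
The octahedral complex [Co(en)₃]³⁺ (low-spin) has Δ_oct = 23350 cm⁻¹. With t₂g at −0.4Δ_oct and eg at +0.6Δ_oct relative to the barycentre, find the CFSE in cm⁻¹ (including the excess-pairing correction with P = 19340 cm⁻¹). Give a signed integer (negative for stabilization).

-17360

en is neutral, so the +3 overall charge sits on Co: oxidation state +3.
Co is in group 9, so Co³⁺ is d⁶ (9 − 3 = 6).
Electron filling gives t₂g⁶ eg⁰.
Orbital CFSE = 6(-0.4) + 0(0.6) = -2.4Δ_oct = -2.4 × 23350 = -56040 cm⁻¹.
Pairing penalty: 3 pairs vs 1 in the high-spin reference → 2 extra × P = 38680 cm⁻¹.
Overall CFSE = -56040 + 38680 = -17360 cm⁻¹.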